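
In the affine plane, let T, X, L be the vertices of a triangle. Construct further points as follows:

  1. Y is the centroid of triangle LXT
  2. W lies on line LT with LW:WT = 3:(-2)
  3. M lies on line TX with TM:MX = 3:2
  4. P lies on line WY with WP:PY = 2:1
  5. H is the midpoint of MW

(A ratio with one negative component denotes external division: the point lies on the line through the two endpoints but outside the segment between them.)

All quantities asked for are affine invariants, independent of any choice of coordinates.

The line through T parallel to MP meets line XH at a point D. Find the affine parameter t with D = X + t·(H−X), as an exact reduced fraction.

Assign T = (0, 0), X = (1, 0), L = (0, 1) — the answer is frame-independent, so this choice is without loss of generality.
1. Y is the centroid of triangle LXT ⇒ Y = (1/3, 1/3)
2. W lies on line LT with LW:WT = 3:(-2) ⇒ W = (0, -2)
3. M lies on line TX with TM:MX = 3:2 ⇒ M = (3/5, 0)
4. P lies on line WY with WP:PY = 2:1 ⇒ P = (2/9, -4/9)
5. H is the midpoint of MW ⇒ H = (3/10, -1)
through T parallel to MP: direction (-17/45, -4/9); meets XH at D = (17/3, 20/3)
D = X + t·(H−X) with t = -20/3

t = -20/3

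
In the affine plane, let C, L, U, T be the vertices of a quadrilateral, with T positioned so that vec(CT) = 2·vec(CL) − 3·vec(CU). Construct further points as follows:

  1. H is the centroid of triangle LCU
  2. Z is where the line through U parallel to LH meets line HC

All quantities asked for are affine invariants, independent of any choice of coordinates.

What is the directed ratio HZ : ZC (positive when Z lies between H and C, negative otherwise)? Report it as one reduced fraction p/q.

HZ:ZC = -1/2

Assign C = (0, 0), L = (1, 0), U = (0, 1), T = (2, -3) — the answer is frame-independent, so this choice is without loss of generality.
1. H is the centroid of triangle LCU ⇒ H = (1/3, 1/3)
2. Z is where the line through U parallel to LH meets line HC ⇒ Z = (2/3, 2/3)
Z = H + t·(C−H) with t = -1, so HZ:ZC = t:(1−t) = -1:2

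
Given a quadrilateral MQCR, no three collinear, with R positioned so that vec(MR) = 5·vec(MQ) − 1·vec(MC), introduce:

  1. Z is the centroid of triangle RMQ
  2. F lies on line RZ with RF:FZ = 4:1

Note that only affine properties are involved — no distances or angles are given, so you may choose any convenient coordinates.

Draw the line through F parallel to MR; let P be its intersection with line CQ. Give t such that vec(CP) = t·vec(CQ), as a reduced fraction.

Choose coordinates M = (0, 0), Q = (1, 0), C = (0, 1), R = (5, -1).
1. Z is the centroid of triangle RMQ ⇒ Z = (2, -1/3)
2. F lies on line RZ with RF:FZ = 4:1 ⇒ F = (13/5, -7/15)
through F parallel to MR: direction (5, -1); meets CQ at P = (71/60, -11/60)
P = C + t·(Q−C) with t = 71/60

t = 71/60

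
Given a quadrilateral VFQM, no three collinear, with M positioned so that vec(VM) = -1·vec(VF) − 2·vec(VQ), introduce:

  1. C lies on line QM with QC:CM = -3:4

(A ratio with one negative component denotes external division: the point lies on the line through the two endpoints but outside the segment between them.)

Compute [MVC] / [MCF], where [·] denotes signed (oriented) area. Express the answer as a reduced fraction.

Set V = (0, 0), F = (1, 0), Q = (0, 1), M = (-1, -2); any affine frame gives the same invariant.
1. C lies on line QM with QC:CM = -3:4 ⇒ C = (3, 10)
2·[MVC] = 4, 2·[MCF] = -16
[MVC]:[MCF] = 4:-16 = -1/4

[MVC]:[MCF] = -1/4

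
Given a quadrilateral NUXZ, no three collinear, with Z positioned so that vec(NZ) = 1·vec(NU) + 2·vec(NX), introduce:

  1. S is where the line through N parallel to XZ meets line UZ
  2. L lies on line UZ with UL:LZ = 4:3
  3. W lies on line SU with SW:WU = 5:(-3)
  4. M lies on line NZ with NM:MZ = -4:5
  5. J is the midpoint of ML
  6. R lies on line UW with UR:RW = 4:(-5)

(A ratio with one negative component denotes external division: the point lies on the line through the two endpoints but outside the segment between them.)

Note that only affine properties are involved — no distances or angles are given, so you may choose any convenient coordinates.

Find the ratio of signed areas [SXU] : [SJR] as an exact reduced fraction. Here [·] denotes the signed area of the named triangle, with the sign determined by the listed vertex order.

Assign N = (0, 0), U = (1, 0), X = (0, 1), Z = (1, 2) — the answer is frame-independent, so this choice is without loss of generality.
1. S is where the line through N parallel to XZ meets line UZ ⇒ S = (1, 1)
2. L lies on line UZ with UL:LZ = 4:3 ⇒ L = (1, 8/7)
3. W lies on line SU with SW:WU = 5:(-3) ⇒ W = (1, -3/2)
4. M lies on line NZ with NM:MZ = -4:5 ⇒ M = (-4, -8)
5. J is the midpoint of ML ⇒ J = (-3/2, -24/7)
6. R lies on line UW with UR:RW = 4:(-5) ⇒ R = (1, 6)
2·[SXU] = 1, 2·[SJR] = -25/2
[SXU]:[SJR] = 1:-25/2 = -2/25

[SXU]:[SJR] = -2/25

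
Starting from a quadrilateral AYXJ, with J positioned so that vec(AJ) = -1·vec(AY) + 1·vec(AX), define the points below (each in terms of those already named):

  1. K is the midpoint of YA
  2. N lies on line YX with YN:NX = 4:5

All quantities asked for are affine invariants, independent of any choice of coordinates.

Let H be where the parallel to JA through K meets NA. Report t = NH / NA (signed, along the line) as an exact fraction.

t = 1/2

Choose coordinates A = (0, 0), Y = (1, 0), X = (0, 1), J = (-1, 1).
1. K is the midpoint of YA ⇒ K = (1/2, 0)
2. N lies on line YX with YN:NX = 4:5 ⇒ N = (5/9, 4/9)
through K parallel to JA: direction (1, -1); meets NA at H = (5/18, 2/9)
H = N + t·(A−N) with t = 1/2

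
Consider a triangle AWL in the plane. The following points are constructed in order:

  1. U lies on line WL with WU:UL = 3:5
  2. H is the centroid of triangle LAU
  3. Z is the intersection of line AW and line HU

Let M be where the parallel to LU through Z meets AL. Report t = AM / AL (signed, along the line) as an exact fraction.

Work in coordinates with A = (0, 0), W = (1, 0), L = (0, 1).
1. U lies on line WL with WU:UL = 3:5 ⇒ U = (5/8, 3/8)
2. H is the centroid of triangle LAU ⇒ H = (5/24, 11/24)
3. Z is the intersection of line AW and line HU ⇒ Z = (5/2, 0)
through Z parallel to LU: direction (5/8, -5/8); meets AL at M = (0, 5/2)
M = A + t·(L−A) with t = 5/2

t = 5/2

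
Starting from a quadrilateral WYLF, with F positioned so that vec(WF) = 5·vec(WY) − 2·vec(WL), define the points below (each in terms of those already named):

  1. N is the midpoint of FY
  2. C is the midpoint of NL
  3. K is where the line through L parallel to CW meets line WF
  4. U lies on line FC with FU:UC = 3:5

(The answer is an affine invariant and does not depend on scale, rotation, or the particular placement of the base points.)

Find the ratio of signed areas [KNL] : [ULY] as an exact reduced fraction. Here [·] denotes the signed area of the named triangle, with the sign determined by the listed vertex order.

[KNL]:[ULY] = 80/23

Choose coordinates W = (0, 0), Y = (1, 0), L = (0, 1), F = (5, -2).
1. N is the midpoint of FY ⇒ N = (3, -1)
2. C is the midpoint of NL ⇒ C = (3/2, 0)
3. K is where the line through L parallel to CW meets line WF ⇒ K = (-5/2, 1)
4. U lies on line FC with FU:UC = 3:5 ⇒ U = (59/16, -5/4)
2·[KNL] = 5, 2·[ULY] = 23/16
[KNL]:[ULY] = 5:23/16 = 80/23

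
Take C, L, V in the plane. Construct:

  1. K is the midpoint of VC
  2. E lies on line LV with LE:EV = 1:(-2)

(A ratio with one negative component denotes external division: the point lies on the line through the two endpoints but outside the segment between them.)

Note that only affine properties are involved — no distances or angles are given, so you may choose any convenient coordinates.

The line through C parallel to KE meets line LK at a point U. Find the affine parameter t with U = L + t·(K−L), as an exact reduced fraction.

Assign C = (0, 0), L = (1, 0), V = (0, 1) — the answer is frame-independent, so this choice is without loss of generality.
1. K is the midpoint of VC ⇒ K = (0, 1/2)
2. E lies on line LV with LE:EV = 1:(-2) ⇒ E = (2, -1)
through C parallel to KE: direction (2, -3/2); meets LK at U = (-2, 3/2)
U = L + t·(K−L) with t = 3

t = 3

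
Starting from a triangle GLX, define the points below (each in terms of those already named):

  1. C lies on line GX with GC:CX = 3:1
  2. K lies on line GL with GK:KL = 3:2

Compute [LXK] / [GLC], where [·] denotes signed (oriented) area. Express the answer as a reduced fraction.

[LXK]:[GLC] = 8/15

Assign G = (0, 0), L = (1, 0), X = (0, 1) — the answer is frame-independent, so this choice is without loss of generality.
1. C lies on line GX with GC:CX = 3:1 ⇒ C = (0, 3/4)
2. K lies on line GL with GK:KL = 3:2 ⇒ K = (3/5, 0)
2·[LXK] = 2/5, 2·[GLC] = 3/4
[LXK]:[GLC] = 2/5:3/4 = 8/15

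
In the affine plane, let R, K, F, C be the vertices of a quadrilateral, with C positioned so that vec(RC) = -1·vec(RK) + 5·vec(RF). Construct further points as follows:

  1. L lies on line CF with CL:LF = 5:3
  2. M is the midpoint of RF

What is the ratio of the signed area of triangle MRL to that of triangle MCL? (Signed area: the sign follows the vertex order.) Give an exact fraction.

[MRL]:[MCL] = 3/5

Work in coordinates with R = (0, 0), K = (1, 0), F = (0, 1), C = (-1, 5).
1. L lies on line CF with CL:LF = 5:3 ⇒ L = (-3/8, 5/2)
2. M is the midpoint of RF ⇒ M = (0, 1/2)
2·[MRL] = -3/16, 2·[MCL] = -5/16
[MRL]:[MCL] = -3/16:-5/16 = 3/5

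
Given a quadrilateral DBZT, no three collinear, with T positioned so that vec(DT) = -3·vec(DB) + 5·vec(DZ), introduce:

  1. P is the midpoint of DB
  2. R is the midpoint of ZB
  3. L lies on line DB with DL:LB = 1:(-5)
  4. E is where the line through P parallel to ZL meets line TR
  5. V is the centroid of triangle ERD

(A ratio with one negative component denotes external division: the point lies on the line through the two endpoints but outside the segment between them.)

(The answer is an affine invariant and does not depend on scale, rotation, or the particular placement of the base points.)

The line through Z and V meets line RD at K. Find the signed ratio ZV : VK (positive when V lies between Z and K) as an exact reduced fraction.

ZV:VK = -119/8

Work in coordinates with D = (0, 0), B = (1, 0), Z = (0, 1), T = (-3, 5).
1. P is the midpoint of DB ⇒ P = (1/2, 0)
2. R is the midpoint of ZB ⇒ R = (1/2, 1/2)
3. L lies on line DB with DL:LB = 1:(-5) ⇒ L = (-1/4, 0)
4. E is where the line through P parallel to ZL meets line TR ⇒ E = (22/37, 14/37)
5. V is the centroid of triangle ERD ⇒ V = (27/74, 65/222)
line ZV meets RD at K = (81/238, 81/238)
V = Z + t·(K−Z) with t = 119/111, so ZV:VK = 119/111:-8/111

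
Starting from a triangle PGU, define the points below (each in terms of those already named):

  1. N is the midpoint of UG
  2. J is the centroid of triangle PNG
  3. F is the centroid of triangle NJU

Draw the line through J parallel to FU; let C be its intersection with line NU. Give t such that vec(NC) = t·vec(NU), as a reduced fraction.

Choose coordinates P = (0, 0), G = (1, 0), U = (0, 1).
1. N is the midpoint of UG ⇒ N = (1/2, 1/2)
2. J is the centroid of triangle PNG ⇒ J = (1/2, 1/6)
3. F is the centroid of triangle NJU ⇒ F = (1/3, 5/9)
through J parallel to FU: direction (-1/3, 4/9); meets NU at C = (-1/2, 3/2)
C = N + t·(U−N) with t = 2

t = 2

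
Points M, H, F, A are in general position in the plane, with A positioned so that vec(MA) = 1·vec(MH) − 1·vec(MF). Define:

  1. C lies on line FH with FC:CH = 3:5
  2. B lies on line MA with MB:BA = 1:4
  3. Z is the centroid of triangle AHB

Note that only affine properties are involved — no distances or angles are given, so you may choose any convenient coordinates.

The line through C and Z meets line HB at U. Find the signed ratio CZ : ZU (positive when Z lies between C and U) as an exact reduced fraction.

Work in coordinates with M = (0, 0), H = (1, 0), F = (0, 1), A = (1, -1).
1. C lies on line FH with FC:CH = 3:5 ⇒ C = (3/8, 5/8)
2. B lies on line MA with MB:BA = 1:4 ⇒ B = (1/5, -1/5)
3. Z is the centroid of triangle AHB ⇒ Z = (11/15, -2/5)
line CZ meets HB at U = (67/107, -10/107)
Z = C + t·(U−C) with t = 107/75, so CZ:ZU = 107/75:-32/75

CZ:ZU = -107/32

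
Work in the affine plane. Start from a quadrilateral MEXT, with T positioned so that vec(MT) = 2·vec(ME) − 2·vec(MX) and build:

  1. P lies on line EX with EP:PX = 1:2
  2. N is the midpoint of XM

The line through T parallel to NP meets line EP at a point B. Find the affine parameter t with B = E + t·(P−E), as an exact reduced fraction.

Assign M = (0, 0), E = (1, 0), X = (0, 1), T = (2, -2) — the answer is frame-independent, so this choice is without loss of generality.
1. P lies on line EX with EP:PX = 1:2 ⇒ P = (2/3, 1/3)
2. N is the midpoint of XM ⇒ N = (0, 1/2)
through T parallel to NP: direction (2/3, -1/6); meets EP at B = (10/3, -7/3)
B = E + t·(P−E) with t = -7

t = -7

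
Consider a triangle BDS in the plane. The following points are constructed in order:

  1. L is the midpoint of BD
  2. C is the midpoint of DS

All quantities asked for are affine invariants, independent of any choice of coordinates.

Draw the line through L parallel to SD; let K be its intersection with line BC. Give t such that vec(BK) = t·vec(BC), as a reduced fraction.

Work in coordinates with B = (0, 0), D = (1, 0), S = (0, 1).
1. L is the midpoint of BD ⇒ L = (1/2, 0)
2. C is the midpoint of DS ⇒ C = (1/2, 1/2)
through L parallel to SD: direction (1, -1); meets BC at K = (1/4, 1/4)
K = B + t·(C−B) with t = 1/2

t = 1/2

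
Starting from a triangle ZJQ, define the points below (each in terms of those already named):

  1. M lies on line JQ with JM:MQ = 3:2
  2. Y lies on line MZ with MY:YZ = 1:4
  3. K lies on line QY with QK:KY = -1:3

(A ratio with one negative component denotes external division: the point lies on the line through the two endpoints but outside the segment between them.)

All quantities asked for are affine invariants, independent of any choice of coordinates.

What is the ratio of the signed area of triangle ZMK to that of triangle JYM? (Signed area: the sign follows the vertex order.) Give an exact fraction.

Set Z = (0, 0), J = (1, 0), Q = (0, 1); any affine frame gives the same invariant.
1. M lies on line JQ with JM:MQ = 3:2 ⇒ M = (2/5, 3/5)
2. Y lies on line MZ with MY:YZ = 1:4 ⇒ Y = (8/25, 12/25)
3. K lies on line QY with QK:KY = -1:3 ⇒ K = (-4/25, 63/50)
2·[ZMK] = 3/5, 2·[JYM] = -3/25
[ZMK]:[JYM] = 3/5:-3/25 = -5

[ZMK]:[JYM] = -5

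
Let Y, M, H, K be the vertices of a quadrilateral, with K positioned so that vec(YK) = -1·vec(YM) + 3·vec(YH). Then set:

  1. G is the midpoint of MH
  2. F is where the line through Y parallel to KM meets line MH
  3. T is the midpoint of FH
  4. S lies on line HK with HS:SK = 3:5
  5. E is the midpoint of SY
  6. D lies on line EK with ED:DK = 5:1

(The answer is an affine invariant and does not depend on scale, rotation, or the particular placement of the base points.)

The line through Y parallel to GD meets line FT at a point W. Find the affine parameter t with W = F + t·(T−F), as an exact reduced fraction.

Set Y = (0, 0), M = (1, 0), H = (0, 1), K = (-1, 3); any affine frame gives the same invariant.
1. G is the midpoint of MH ⇒ G = (1/2, 1/2)
2. F is where the line through Y parallel to KM meets line MH ⇒ F = (-2, 3)
3. T is the midpoint of FH ⇒ T = (-1, 2)
4. S lies on line HK with HS:SK = 3:5 ⇒ S = (-3/8, 7/4)
5. E is the midpoint of SY ⇒ E = (-3/16, 7/8)
6. D lies on line EK with ED:DK = 5:1 ⇒ D = (-83/96, 127/48)
through Y parallel to GD: direction (-131/96, 103/48); meets FT at W = (-131/75, 206/75)
W = F + t·(T−F) with t = 19/75

t = 19/75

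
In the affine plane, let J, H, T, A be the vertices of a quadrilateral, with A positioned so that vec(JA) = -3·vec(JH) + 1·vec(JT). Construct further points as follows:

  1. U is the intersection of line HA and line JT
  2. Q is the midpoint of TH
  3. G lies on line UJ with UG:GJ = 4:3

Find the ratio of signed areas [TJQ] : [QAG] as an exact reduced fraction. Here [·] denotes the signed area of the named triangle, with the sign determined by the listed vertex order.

[TJQ]:[QAG] = 4/13

Work in coordinates with J = (0, 0), H = (1, 0), T = (0, 1), A = (-3, 1).
1. U is the intersection of line HA and line JT ⇒ U = (0, 1/4)
2. Q is the midpoint of TH ⇒ Q = (1/2, 1/2)
3. G lies on line UJ with UG:GJ = 4:3 ⇒ G = (0, 3/28)
2·[TJQ] = 1/2, 2·[QAG] = 13/8
[TJQ]:[QAG] = 1/2:13/8 = 4/13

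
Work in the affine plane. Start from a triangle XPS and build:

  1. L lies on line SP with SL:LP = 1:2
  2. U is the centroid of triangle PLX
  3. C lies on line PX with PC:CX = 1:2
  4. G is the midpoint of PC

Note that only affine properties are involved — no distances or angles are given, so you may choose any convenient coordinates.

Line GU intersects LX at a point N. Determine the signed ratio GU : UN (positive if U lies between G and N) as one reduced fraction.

GU:UN = 3/2

Choose coordinates X = (0, 0), P = (1, 0), S = (0, 1).
1. L lies on line SP with SL:LP = 1:2 ⇒ L = (1/3, 2/3)
2. U is the centroid of triangle PLX ⇒ U = (4/9, 2/9)
3. C lies on line PX with PC:CX = 1:2 ⇒ C = (2/3, 0)
4. G is the midpoint of PC ⇒ G = (5/6, 0)
line GU meets LX at N = (5/27, 10/27)
U = G + t·(N−G) with t = 3/5, so GU:UN = 3/5:2/5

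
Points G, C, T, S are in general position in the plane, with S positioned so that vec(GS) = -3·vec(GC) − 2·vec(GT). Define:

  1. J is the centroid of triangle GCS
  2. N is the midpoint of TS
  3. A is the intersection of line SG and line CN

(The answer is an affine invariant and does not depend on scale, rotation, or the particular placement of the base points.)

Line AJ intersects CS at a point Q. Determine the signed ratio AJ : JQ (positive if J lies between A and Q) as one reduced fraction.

Set G = (0, 0), C = (1, 0), T = (0, 1), S = (-3, -2); any affine frame gives the same invariant.
1. J is the centroid of triangle GCS ⇒ J = (-2/3, -2/3)
2. N is the midpoint of TS ⇒ N = (-3/2, -1/2)
3. A is the intersection of line SG and line CN ⇒ A = (-3/7, -2/7)
line AJ meets CS at Q = (-9/11, -10/11)
J = A + t·(Q−A) with t = 11/18, so AJ:JQ = 11/18:7/18

AJ:JQ = 11/7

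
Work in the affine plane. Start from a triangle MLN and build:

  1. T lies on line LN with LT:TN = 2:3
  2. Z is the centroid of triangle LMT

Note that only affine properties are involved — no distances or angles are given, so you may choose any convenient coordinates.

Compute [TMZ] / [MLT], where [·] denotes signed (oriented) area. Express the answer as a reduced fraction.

Assign M = (0, 0), L = (1, 0), N = (0, 1) — the answer is frame-independent, so this choice is without loss of generality.
1. T lies on line LN with LT:TN = 2:3 ⇒ T = (3/5, 2/5)
2. Z is the centroid of triangle LMT ⇒ Z = (8/15, 2/15)
2·[TMZ] = 2/15, 2·[MLT] = 2/5
[TMZ]:[MLT] = 2/15:2/5 = 1/3

[TMZ]:[MLT] = 1/3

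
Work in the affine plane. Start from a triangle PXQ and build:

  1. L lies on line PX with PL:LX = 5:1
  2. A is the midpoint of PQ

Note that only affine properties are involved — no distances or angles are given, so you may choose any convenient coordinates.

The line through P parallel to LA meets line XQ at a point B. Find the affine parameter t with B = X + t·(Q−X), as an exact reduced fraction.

Assign P = (0, 0), X = (1, 0), Q = (0, 1) — the answer is frame-independent, so this choice is without loss of generality.
1. L lies on line PX with PL:LX = 5:1 ⇒ L = (5/6, 0)
2. A is the midpoint of PQ ⇒ A = (0, 1/2)
through P parallel to LA: direction (-5/6, 1/2); meets XQ at B = (5/2, -3/2)
B = X + t·(Q−X) with t = -3/2

t = -3/2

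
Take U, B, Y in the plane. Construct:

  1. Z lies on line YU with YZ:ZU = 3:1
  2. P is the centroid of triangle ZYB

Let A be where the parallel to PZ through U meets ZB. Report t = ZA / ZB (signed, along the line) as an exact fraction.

Assign U = (0, 0), B = (1, 0), Y = (0, 1) — the answer is frame-independent, so this choice is without loss of generality.
1. Z lies on line YU with YZ:ZU = 3:1 ⇒ Z = (0, 1/4)
2. P is the centroid of triangle ZYB ⇒ P = (1/3, 5/12)
through U parallel to PZ: direction (-1/3, -1/6); meets ZB at A = (1/3, 1/6)
A = Z + t·(B−Z) with t = 1/3

t = 1/3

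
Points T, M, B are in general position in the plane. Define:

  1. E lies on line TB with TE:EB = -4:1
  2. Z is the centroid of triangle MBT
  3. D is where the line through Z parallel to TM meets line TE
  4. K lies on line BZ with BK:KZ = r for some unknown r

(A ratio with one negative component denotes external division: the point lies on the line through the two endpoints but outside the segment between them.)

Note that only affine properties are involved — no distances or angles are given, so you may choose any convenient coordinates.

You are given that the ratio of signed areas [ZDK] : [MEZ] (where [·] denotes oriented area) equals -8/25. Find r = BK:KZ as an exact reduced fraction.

r = 1/4

Set T = (0, 0), M = (1, 0), B = (0, 1); any affine frame gives the same invariant.
1. E lies on line TB with TE:EB = -4:1 ⇒ E = (0, 4/3)
2. Z is the centroid of triangle MBT ⇒ Z = (1/3, 1/3)
3. D is where the line through Z parallel to TM meets line TE ⇒ D = (0, 1/3)
4. With BK:KZ = r, write λ = r/(r+1) so K = B + λ·(Z−B); K is affine-linear in λ
Every point depending on K is an affine combination of K and λ-independent points, so each such coordinate is linear in λ; the λ² term in each signed area is a multiple of (Z−B)×(Z−B) = 0, so 2·[ZDK] and 2·[MEZ] are each linear in λ. Evaluating at λ=0 and λ=1:
  2·[ZDK] = 2/9·λ − 2/9,   2·[MEZ] = 5/9
So [ZDK]:[MEZ] = (2/9·λ − 2/9) / (5/9). Setting this equal to -8/25:
  2/9·λ − 2/9 = -8/25·(5/9)  ⇒  λ = 1/5
Then r = λ/(1−λ) = (1/5)/(4/5) = 1/4. Check: with r = 1/4, K = (1/15, 13/15) and [ZDK]:[MEZ] = -8/25 as required.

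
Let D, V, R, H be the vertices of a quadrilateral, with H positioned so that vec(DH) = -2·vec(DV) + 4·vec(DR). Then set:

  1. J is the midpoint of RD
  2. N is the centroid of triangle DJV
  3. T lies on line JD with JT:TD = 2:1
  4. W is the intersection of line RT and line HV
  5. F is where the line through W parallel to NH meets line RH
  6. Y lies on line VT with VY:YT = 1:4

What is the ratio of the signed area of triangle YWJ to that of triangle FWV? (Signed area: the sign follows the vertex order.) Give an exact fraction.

[YWJ]:[FWV] = -12/13

Choose coordinates D = (0, 0), V = (1, 0), R = (0, 1), H = (-2, 4).
1. J is the midpoint of RD ⇒ J = (0, 1/2)
2. N is the centroid of triangle DJV ⇒ N = (1/3, 1/6)
3. T lies on line JD with JT:TD = 2:1 ⇒ T = (0, 1/6)
4. W is the intersection of line RT and line HV ⇒ W = (0, 4/3)
5. F is where the line through W parallel to NH meets line RH ⇒ F = (7/3, -5/2)
6. Y lies on line VT with VY:YT = 1:4 ⇒ Y = (4/5, 1/30)
2·[YWJ] = 2/3, 2·[FWV] = -13/18
[YWJ]:[FWV] = 2/3:-13/18 = -12/13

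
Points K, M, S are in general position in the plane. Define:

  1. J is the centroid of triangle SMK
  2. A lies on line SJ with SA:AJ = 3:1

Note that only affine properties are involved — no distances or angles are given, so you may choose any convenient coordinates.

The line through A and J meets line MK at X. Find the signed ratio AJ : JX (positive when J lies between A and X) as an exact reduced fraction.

AJ:JX = 1/2

Choose coordinates K = (0, 0), M = (1, 0), S = (0, 1).
1. J is the centroid of triangle SMK ⇒ J = (1/3, 1/3)
2. A lies on line SJ with SA:AJ = 3:1 ⇒ A = (1/4, 1/2)
line AJ meets MK at X = (1/2, 0)
J = A + t·(X−A) with t = 1/3, so AJ:JX = 1/3:2/3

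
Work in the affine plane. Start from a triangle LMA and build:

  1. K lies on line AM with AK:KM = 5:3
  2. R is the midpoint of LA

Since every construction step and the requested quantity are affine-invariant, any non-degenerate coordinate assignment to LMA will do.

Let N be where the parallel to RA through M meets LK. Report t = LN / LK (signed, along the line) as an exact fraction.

Work in coordinates with L = (0, 0), M = (1, 0), A = (0, 1).
1. K lies on line AM with AK:KM = 5:3 ⇒ K = (5/8, 3/8)
2. R is the midpoint of LA ⇒ R = (0, 1/2)
through M parallel to RA: direction (0, 1/2); meets LK at N = (1, 3/5)
N = L + t·(K−L) with t = 8/5

t = 8/5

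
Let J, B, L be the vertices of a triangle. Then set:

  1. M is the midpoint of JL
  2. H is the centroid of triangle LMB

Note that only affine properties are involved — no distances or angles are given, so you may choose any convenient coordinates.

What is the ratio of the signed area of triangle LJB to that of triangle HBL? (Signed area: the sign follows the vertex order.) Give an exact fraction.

Choose coordinates J = (0, 0), B = (1, 0), L = (0, 1).
1. M is the midpoint of JL ⇒ M = (0, 1/2)
2. H is the centroid of triangle LMB ⇒ H = (1/3, 1/2)
2·[LJB] = 1, 2·[HBL] = 1/6
[LJB]:[HBL] = 1:1/6 = 6

[LJB]:[HBL] = 6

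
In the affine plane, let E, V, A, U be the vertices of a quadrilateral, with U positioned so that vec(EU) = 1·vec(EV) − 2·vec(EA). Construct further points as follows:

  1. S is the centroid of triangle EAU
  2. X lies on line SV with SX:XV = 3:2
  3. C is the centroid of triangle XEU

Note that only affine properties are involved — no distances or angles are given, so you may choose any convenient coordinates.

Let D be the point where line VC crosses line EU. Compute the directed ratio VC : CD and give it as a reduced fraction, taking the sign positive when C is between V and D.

Set E = (0, 0), V = (1, 0), A = (0, 1), U = (1, -2); any affine frame gives the same invariant.
1. S is the centroid of triangle EAU ⇒ S = (1/3, -1/3)
2. X lies on line SV with SX:XV = 3:2 ⇒ X = (11/15, -2/15)
3. C is the centroid of triangle XEU ⇒ C = (26/45, -32/45)
line VC meets EU at D = (16/35, -32/35)
C = V + t·(D−V) with t = 7/9, so VC:CD = 7/9:2/9

VC:CD = 7/2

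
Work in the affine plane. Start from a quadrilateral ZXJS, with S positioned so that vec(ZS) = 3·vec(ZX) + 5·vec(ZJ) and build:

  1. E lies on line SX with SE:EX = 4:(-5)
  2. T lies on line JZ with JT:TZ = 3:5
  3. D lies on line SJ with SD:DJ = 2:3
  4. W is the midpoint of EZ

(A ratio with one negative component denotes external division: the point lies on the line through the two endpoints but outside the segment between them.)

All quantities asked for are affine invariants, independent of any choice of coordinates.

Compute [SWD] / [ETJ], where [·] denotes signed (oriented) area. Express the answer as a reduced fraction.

[SWD]:[ETJ] = -40/33

Work in coordinates with Z = (0, 0), X = (1, 0), J = (0, 1), S = (3, 5).
1. E lies on line SX with SE:EX = 4:(-5) ⇒ E = (11, 25)
2. T lies on line JZ with JT:TZ = 3:5 ⇒ T = (0, 5/8)
3. D lies on line SJ with SD:DJ = 2:3 ⇒ D = (9/5, 17/5)
4. W is the midpoint of EZ ⇒ W = (11/2, 25/2)
2·[SWD] = 5, 2·[ETJ] = -33/8
[SWD]:[ETJ] = 5:-33/8 = -40/33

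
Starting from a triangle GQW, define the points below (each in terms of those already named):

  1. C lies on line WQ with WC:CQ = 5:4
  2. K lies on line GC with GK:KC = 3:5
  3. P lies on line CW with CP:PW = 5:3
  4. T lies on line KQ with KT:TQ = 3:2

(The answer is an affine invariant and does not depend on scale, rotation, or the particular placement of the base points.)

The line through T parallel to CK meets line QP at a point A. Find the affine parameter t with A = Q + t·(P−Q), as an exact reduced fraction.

t = 64/285

Work in coordinates with G = (0, 0), Q = (1, 0), W = (0, 1).
1. C lies on line WQ with WC:CQ = 5:4 ⇒ C = (5/9, 4/9)
2. K lies on line GC with GK:KC = 3:5 ⇒ K = (5/24, 1/6)
3. P lies on line CW with CP:PW = 5:3 ⇒ P = (5/24, 19/24)
4. T lies on line KQ with KT:TQ = 3:2 ⇒ T = (41/60, 1/15)
through T parallel to CK: direction (-25/72, -5/18); meets QP at A = (37/45, 8/45)
A = Q + t·(P−Q) with t = 64/285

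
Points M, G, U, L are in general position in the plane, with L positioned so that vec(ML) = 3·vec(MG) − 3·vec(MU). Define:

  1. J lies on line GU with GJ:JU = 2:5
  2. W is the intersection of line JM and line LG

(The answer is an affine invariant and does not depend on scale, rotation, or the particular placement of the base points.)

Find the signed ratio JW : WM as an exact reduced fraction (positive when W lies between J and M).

Work in coordinates with M = (0, 0), G = (1, 0), U = (0, 1), L = (3, -3).
1. J lies on line GU with GJ:JU = 2:5 ⇒ J = (5/7, 2/7)
2. W is the intersection of line JM and line LG ⇒ W = (15/19, 6/19)
W = J + t·(M−J) with t = -2/19, so JW:WM = t:(1−t) = -2/19:21/19

JW:WM = -2/21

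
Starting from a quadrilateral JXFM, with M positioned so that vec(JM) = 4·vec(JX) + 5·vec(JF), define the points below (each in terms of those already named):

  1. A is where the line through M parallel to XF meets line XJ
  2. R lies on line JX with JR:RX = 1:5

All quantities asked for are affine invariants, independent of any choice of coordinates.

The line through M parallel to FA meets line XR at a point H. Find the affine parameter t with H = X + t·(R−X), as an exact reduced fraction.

t = -288/5

Set J = (0, 0), X = (1, 0), F = (0, 1), M = (4, 5); any affine frame gives the same invariant.
1. A is where the line through M parallel to XF meets line XJ ⇒ A = (9, 0)
2. R lies on line JX with JR:RX = 1:5 ⇒ R = (1/6, 0)
through M parallel to FA: direction (9, -1); meets XR at H = (49, 0)
H = X + t·(R−X) with t = -288/5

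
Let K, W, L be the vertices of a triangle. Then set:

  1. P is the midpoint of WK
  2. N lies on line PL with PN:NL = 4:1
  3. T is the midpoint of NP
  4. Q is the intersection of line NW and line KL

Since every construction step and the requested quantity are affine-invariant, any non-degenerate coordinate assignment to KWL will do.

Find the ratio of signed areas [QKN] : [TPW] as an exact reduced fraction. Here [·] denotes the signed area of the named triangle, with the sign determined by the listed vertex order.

Work in coordinates with K = (0, 0), W = (1, 0), L = (0, 1).
1. P is the midpoint of WK ⇒ P = (1/2, 0)
2. N lies on line PL with PN:NL = 4:1 ⇒ N = (1/10, 4/5)
3. T is the midpoint of NP ⇒ T = (3/10, 2/5)
4. Q is the intersection of line NW and line KL ⇒ Q = (0, 8/9)
2·[QKN] = 4/45, 2·[TPW] = 1/5
[QKN]:[TPW] = 4/45:1/5 = 4/9

[QKN]:[TPW] = 4/9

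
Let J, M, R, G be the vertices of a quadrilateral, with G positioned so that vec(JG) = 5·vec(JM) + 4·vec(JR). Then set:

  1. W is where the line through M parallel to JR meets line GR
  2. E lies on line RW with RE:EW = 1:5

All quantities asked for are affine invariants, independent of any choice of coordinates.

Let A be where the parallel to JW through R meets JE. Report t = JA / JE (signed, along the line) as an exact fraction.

Set J = (0, 0), M = (1, 0), R = (0, 1), G = (5, 4); any affine frame gives the same invariant.
1. W is where the line through M parallel to JR meets line GR ⇒ W = (1, 8/5)
2. E lies on line RW with RE:EW = 1:5 ⇒ E = (1/6, 11/10)
through R parallel to JW: direction (1, 8/5); meets JE at A = (1/5, 33/25)
A = J + t·(E−J) with t = 6/5

t = 6/5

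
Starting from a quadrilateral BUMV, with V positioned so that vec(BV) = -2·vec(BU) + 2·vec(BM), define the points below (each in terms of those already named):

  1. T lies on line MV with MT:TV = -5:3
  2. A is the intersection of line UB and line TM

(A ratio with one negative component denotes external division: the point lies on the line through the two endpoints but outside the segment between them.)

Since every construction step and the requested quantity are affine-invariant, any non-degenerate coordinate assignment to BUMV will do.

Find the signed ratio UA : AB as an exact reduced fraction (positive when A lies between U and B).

UA:AB = -1/2

Set B = (0, 0), U = (1, 0), M = (0, 1), V = (-2, 2); any affine frame gives the same invariant.
1. T lies on line MV with MT:TV = -5:3 ⇒ T = (-5, 7/2)
2. A is the intersection of line UB and line TM ⇒ A = (2, 0)
A = U + t·(B−U) with t = -1, so UA:AB = t:(1−t) = -1:2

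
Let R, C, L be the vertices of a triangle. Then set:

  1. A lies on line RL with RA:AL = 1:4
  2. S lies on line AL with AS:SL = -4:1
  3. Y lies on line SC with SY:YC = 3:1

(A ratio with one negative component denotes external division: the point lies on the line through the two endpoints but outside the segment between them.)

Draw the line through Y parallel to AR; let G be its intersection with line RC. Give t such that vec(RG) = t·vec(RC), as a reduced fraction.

Assign R = (0, 0), C = (1, 0), L = (0, 1) — the answer is frame-independent, so this choice is without loss of generality.
1. A lies on line RL with RA:AL = 1:4 ⇒ A = (0, 1/5)
2. S lies on line AL with AS:SL = -4:1 ⇒ S = (0, 19/15)
3. Y lies on line SC with SY:YC = 3:1 ⇒ Y = (3/4, 19/60)
through Y parallel to AR: direction (0, -1/5); meets RC at G = (3/4, 0)
G = R + t·(C−R) with t = 3/4

t = 3/4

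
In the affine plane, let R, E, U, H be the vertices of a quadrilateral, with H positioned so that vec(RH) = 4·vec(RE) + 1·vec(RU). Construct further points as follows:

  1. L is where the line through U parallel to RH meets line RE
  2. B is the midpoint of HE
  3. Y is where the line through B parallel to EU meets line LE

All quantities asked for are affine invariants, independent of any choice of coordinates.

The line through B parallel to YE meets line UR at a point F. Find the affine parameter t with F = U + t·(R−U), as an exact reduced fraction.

t = 1/2

Assign R = (0, 0), E = (1, 0), U = (0, 1), H = (4, 1) — the answer is frame-independent, so this choice is without loss of generality.
1. L is where the line through U parallel to RH meets line RE ⇒ L = (-4, 0)
2. B is the midpoint of HE ⇒ B = (5/2, 1/2)
3. Y is where the line through B parallel to EU meets line LE ⇒ Y = (3, 0)
through B parallel to YE: direction (-2, 0); meets UR at F = (0, 1/2)
F = U + t·(R−U) with t = 1/2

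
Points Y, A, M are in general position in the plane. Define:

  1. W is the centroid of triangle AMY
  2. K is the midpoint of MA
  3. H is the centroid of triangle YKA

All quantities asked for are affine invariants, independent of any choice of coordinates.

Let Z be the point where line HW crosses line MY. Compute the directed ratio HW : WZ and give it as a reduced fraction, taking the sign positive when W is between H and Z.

Choose coordinates Y = (0, 0), A = (1, 0), M = (0, 1).
1. W is the centroid of triangle AMY ⇒ W = (1/3, 1/3)
2. K is the midpoint of MA ⇒ K = (1/2, 1/2)
3. H is the centroid of triangle YKA ⇒ H = (1/2, 1/6)
line HW meets MY at Z = (0, 2/3)
W = H + t·(Z−H) with t = 1/3, so HW:WZ = 1/3:2/3

HW:WZ = 1/2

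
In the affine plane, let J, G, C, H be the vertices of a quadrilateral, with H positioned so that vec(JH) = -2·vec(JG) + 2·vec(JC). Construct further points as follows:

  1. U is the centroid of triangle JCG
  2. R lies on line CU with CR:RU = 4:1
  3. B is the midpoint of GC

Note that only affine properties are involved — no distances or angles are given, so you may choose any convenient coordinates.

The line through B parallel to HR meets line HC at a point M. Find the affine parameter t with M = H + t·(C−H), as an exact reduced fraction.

Set J = (0, 0), G = (1, 0), C = (0, 1), H = (-2, 2); any affine frame gives the same invariant.
1. U is the centroid of triangle JCG ⇒ U = (1/3, 1/3)
2. R lies on line CU with CR:RU = 4:1 ⇒ R = (4/15, 7/15)
3. B is the midpoint of GC ⇒ B = (1/2, 1/2)
through B parallel to HR: direction (34/15, -23/15); meets HC at M = (-11/12, 35/24)
M = H + t·(C−H) with t = 13/24

t = 13/24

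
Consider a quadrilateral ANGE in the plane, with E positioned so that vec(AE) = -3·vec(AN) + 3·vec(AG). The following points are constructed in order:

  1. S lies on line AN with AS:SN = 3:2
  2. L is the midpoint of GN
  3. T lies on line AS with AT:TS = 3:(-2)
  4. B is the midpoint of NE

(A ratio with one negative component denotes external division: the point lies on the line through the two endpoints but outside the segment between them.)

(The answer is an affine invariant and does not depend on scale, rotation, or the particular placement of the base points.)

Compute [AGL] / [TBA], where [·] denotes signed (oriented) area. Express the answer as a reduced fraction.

[AGL]:[TBA] = -5/27

Set A = (0, 0), N = (1, 0), G = (0, 1), E = (-3, 3); any affine frame gives the same invariant.
1. S lies on line AN with AS:SN = 3:2 ⇒ S = (3/5, 0)
2. L is the midpoint of GN ⇒ L = (1/2, 1/2)
3. T lies on line AS with AT:TS = 3:(-2) ⇒ T = (9/5, 0)
4. B is the midpoint of NE ⇒ B = (-1, 3/2)
2·[AGL] = -1/2, 2·[TBA] = 27/10
[AGL]:[TBA] = -1/2:27/10 = -5/27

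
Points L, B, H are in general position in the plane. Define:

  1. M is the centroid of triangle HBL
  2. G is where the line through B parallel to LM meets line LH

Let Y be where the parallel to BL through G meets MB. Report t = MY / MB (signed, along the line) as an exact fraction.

t = 4

Choose coordinates L = (0, 0), B = (1, 0), H = (0, 1).
1. M is the centroid of triangle HBL ⇒ M = (1/3, 1/3)
2. G is where the line through B parallel to LM meets line LH ⇒ G = (0, -1)
through G parallel to BL: direction (-1, 0); meets MB at Y = (3, -1)
Y = M + t·(B−M) with t = 4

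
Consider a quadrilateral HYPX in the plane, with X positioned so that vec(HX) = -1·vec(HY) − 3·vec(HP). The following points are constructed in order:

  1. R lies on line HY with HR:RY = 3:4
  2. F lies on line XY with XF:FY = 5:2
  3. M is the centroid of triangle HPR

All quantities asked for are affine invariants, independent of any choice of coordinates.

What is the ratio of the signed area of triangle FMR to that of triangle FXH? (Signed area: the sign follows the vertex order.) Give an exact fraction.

Work in coordinates with H = (0, 0), Y = (1, 0), P = (0, 1), X = (-1, -3).
1. R lies on line HY with HR:RY = 3:4 ⇒ R = (3/7, 0)
2. F lies on line XY with XF:FY = 5:2 ⇒ F = (3/7, -6/7)
3. M is the centroid of triangle HPR ⇒ M = (1/7, 1/3)
2·[FMR] = -12/49, 2·[FXH] = -15/7
[FMR]:[FXH] = -12/49:-15/7 = 4/35

[FMR]:[FXH] = 4/35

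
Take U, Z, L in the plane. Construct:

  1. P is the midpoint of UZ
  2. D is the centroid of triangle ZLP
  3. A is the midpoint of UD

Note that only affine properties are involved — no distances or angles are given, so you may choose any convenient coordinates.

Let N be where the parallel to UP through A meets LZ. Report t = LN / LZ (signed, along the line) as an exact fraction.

Work in coordinates with U = (0, 0), Z = (1, 0), L = (0, 1).
1. P is the midpoint of UZ ⇒ P = (1/2, 0)
2. D is the centroid of triangle ZLP ⇒ D = (1/2, 1/3)
3. A is the midpoint of UD ⇒ A = (1/4, 1/6)
through A parallel to UP: direction (1/2, 0); meets LZ at N = (5/6, 1/6)
N = L + t·(Z−L) with t = 5/6

t = 5/6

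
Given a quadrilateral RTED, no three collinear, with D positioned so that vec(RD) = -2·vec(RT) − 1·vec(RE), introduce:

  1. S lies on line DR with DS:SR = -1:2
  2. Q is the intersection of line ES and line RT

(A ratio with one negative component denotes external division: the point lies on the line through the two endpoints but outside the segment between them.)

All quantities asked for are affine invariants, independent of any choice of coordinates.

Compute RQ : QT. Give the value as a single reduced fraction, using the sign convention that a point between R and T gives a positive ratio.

RQ:QT = -4/7

Work in coordinates with R = (0, 0), T = (1, 0), E = (0, 1), D = (-2, -1).
1. S lies on line DR with DS:SR = -1:2 ⇒ S = (-4, -2)
2. Q is the intersection of line ES and line RT ⇒ Q = (-4/3, 0)
Q = R + t·(T−R) with t = -4/3, so RQ:QT = t:(1−t) = -4/3:7/3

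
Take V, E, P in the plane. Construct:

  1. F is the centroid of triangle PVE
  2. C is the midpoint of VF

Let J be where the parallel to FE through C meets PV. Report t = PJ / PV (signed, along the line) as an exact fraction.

Work in coordinates with V = (0, 0), E = (1, 0), P = (0, 1).
1. F is the centroid of triangle PVE ⇒ F = (1/3, 1/3)
2. C is the midpoint of VF ⇒ C = (1/6, 1/6)
through C parallel to FE: direction (2/3, -1/3); meets PV at J = (0, 1/4)
J = P + t·(V−P) with t = 3/4

t = 3/4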